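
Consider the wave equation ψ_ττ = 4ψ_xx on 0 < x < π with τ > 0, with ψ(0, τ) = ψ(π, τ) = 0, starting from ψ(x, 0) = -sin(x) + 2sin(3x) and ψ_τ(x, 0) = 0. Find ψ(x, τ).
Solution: Separating variables: ψ = Σ [A_n cos(ω_n τ) + B_n sin(ω_n τ)] sin(nx), ω_n = 2n. From ICs: A_1=-1, A_3=2.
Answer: ψ(x, τ) = -sin(x)cos(2τ) + 2sin(3x)cos(6τ)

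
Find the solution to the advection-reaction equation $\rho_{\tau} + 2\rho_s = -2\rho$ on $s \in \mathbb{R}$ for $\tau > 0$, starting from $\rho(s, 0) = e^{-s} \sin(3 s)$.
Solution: Substitute $\rho = e^{-s}u$, i.e. $u = e^{s}\rho$.
By the product rule, $\rho_s = e^{-s}(u_s - u)$, $\rho_{\tau} = e^{-s}u_{\tau}$.
Substituting into the PDE and dividing by $e^{-s}$: $u_{\tau} + 2(u_s - u) = -2u$.
The lower-order terms cancel, leaving the standard advection equation $u_{\tau} + 2u_s = 0$.
Initial data for $u$: $u(s,0) = e^{s}\rho(s,0) = \sin(3 s)$.
Solve for $u$:
  By method of characteristics (waves move right with speed 2):
  Along characteristics $s - 2\tau =$ const, $u$ is constant, so $u(s,\tau) = f(s - 2\tau)$ with $f = u( \cdot , 0)$.
Hence $u(s,\tau) = \sin(3 s - 6 \tau)$.
Transform back: $\rho(s,\tau) = e^{-s}u(s,\tau)$.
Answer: $\rho(s, \tau) = - e^{-s} \sin(6 \tau - 3 s)$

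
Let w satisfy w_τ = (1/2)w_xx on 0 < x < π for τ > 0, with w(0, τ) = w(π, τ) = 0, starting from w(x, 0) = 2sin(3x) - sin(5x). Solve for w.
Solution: Separating variables: w = Σ c_n exp(-n²τ/2) sin(nx). From w(x,0) = 2sin(3x) - sin(5x): c_3=2, c_5=-1.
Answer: w(x, τ) = 2exp(-9τ/2)sin(3x) - exp(-25τ/2)sin(5x)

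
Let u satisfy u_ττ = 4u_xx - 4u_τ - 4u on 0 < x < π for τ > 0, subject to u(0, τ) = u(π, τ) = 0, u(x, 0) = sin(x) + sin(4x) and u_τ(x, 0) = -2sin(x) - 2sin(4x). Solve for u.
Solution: Substitute u = exp(-2τ)w, i.e. w = exp(2τ)u.
By the product rule, u_τ = exp(-2τ)(w_τ - 2w), u_ττ = exp(-2τ)(w_ττ - 4w_τ + 4w), u_xx = exp(-2τ)w_xx.
Substituting into the PDE and dividing by exp(-2τ): w_ττ - 4w_τ + 4w = 4w_xx - 4(w_τ - 2w) - 4w.
The lower-order terms cancel, leaving the standard wave equation w_ττ = 4w_xx.
Initial data for w: w(x,0) = u(x,0) = sin(x) + sin(4x); w_τ(x,0) = u_τ(x,0) + 2u(x,0) = 0. The boundary conditions carry over: w(0,τ) = w(π,τ) = 0.
Solve for w:
  Using separation of variables w = X(x)T(τ):
  Eigenfunctions: sin(nx), n = 1, 2, 3, ...
  General solution: w(x, τ) = Σ [A_n cos(2n τ) + B_n sin(2n τ)] sin(nx)
  From w(x,0) = sin(x) + sin(4x): A_1=1, A_4=1. From w_τ(x,0) = 0: all B_n = 0.
Hence w(x,τ) = sin(x)cos(2τ) + sin(4x)cos(8τ).
Transform back: u(x,τ) = exp(-2τ)w(x,τ).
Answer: u(x, τ) = exp(-2τ)sin(x)cos(2τ) + exp(-2τ)sin(4x)cos(8τ)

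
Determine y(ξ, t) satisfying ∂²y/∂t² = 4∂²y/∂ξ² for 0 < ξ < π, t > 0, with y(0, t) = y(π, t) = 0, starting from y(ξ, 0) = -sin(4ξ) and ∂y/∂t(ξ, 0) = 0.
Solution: Using separation of variables y = X(ξ)T(t):
Eigenfunctions: sin(nξ), n = 1, 2, 3, ...
General solution: y(ξ, t) = Σ [A_n cos(2n t) + B_n sin(2n t)] sin(nξ)
From y(ξ,0) = -sin(4ξ): A_4=-1. From y_t(ξ,0) = 0: all B_n = 0.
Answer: y(ξ, t) = -sin(4ξ)cos(8t)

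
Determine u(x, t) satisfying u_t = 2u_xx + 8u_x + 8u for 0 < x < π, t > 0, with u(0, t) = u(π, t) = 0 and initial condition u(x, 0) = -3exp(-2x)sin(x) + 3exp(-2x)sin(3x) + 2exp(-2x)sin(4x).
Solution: Substitute u = exp(-2x)w, i.e. w = exp(2x)u.
By the product rule, u_x = exp(-2x)(w_x - 2w), u_xx = exp(-2x)(w_xx - 4w_x + 4w), u_t = exp(-2x)w_t.
Substituting into the PDE and dividing by exp(-2x): w_t = 2(w_xx - 4w_x + 4w) + 8(w_x - 2w) + 8w.
The lower-order terms cancel, leaving the standard heat equation w_t = 2w_xx.
Initial data for w: w(x,0) = exp(2x)u(x,0) = -3sin(x) + 3sin(3x) + 2sin(4x). The boundary conditions carry over: w(0,t) = w(π,t) = 0.
Solve for w:
  Using separation of variables w = X(x)T(t):
  Eigenfunctions: sin(nx), n = 1, 2, 3, ...
  General solution: w(x, t) = Σ c_n sin(nx) exp(-2n² t)
  Matching w(x,0) = -3sin(x) + 3sin(3x) + 2sin(4x) term by term: c_1=-3, c_3=3, c_4=2.
Hence w(x,t) = -3exp(-2t)sin(x) + 3exp(-18t)sin(3x) + 2exp(-32t)sin(4x).
Transform back: u(x,t) = exp(-2x)w(x,t).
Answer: u(x, t) = -3exp(-2t)exp(-2x)sin(x) + 3exp(-18t)exp(-2x)sin(3x) + 2exp(-32t)exp(-2x)sin(4x)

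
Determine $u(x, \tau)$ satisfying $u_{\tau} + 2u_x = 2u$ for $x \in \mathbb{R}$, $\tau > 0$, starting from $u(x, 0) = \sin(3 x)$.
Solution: Substitute $u = e^{2\tau}w$.
Then $u_{\tau} = e^{2\tau}(w_{\tau} + 2w)$, $u_x = e^{2\tau}w_x$; substituting and dividing by $e^{2\tau}$, the lower-order terms cancel: $w_{\tau} + 2w_x = 0$ (standard advection equation).
Data for $w$: $w(x,0) = u(x,0) = \sin(3 x)$.
By characteristics ($dx/d\tau = 2$), $w(x,\tau) = f(x - 2\tau)$ with $f = w( \cdot , 0)$.
So $w(x,\tau) = \sin(3 x - 6 \tau)$, and $u(x,\tau) = e^{2\tau}w(x,\tau)$.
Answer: $u(x, \tau) = - e^{2 \tau} \sin(6 \tau - 3 x)$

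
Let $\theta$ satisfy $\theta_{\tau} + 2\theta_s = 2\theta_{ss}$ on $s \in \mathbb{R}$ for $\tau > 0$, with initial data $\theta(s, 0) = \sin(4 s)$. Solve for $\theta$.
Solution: Change to a moving frame: let $\eta = s - 2\tau$, $\sigma = \tau$ and write $\theta(s,\tau) = u(\eta,\sigma)$.
By the chain rule $\theta_{\tau} = u_{\sigma} - 2u_{\eta}$, $\theta_s = u_{\eta}$, $\theta_{ss} = u_{\eta\eta}$.
Then $\theta_{\tau} + 2\theta_s = u_{\sigma}$: the advection term cancels and the PDE becomes the heat equation $u_{\sigma} = 2u_{\eta\eta}$ on $\eta \in \mathbb{R}$.
Initial data: $u(\eta,0) = \theta(\eta,0) = \sin(4 \eta)$.
On $\eta \in \mathbb{R}$ each mode satisfies $(\sin(n\eta))'' = -n^2 \sin(n\eta)$, so $e^{-2n^2\sigma} \sin(n\eta)$ solves the heat equation; by superposition $u(\eta,\sigma) = \sum c_n e^{-2n^2\sigma} \sin(n\eta)$.
Reading off the coefficients: $c_4=1$, so $u(\eta,\sigma) = e^{-32 \sigma} \sin(4 \eta)$.
Substituting back $\eta = s - 2\tau$, $\sigma = \tau$: $\theta(s,\tau) = u(s - 2\tau, \tau)$.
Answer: $\theta(s, \tau) = - e^{-32 \tau} \sin(8 \tau - 4 s)$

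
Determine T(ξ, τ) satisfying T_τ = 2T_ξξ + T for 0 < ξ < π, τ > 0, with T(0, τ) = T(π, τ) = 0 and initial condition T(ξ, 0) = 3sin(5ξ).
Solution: Substitute T = exp(τ)u, i.e. u = exp(-τ)T.
By the product rule, T_τ = exp(τ)(u_τ + u), T_ξξ = exp(τ)u_ξξ.
Substituting into the PDE and dividing by exp(τ): u_τ + u = 2u_ξξ + u.
The lower-order terms cancel, leaving the standard heat equation u_τ = 2u_ξξ.
Initial data for u: u(ξ,0) = T(ξ,0) = 3sin(5ξ). The boundary conditions carry over: u(0,τ) = u(π,τ) = 0.
Solve for u:
  Using separation of variables u = X(ξ)G(τ):
  Eigenfunctions: sin(nξ), n = 1, 2, 3, ...
  General solution: u(ξ, τ) = Σ c_n sin(nξ) exp(-2n² τ)
  Matching u(ξ,0) = 3sin(5ξ) term by term: c_5=3.
Hence u(ξ,τ) = 3exp(-50τ)sin(5ξ).
Transform back: T(ξ,τ) = exp(τ)u(ξ,τ).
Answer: T(ξ, τ) = 3exp(-49τ)sin(5ξ)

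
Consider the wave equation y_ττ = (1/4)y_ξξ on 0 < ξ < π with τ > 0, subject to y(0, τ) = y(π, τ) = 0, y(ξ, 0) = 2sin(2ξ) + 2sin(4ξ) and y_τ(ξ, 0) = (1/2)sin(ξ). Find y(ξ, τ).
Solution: Using separation of variables y = X(ξ)T(τ):
Eigenfunctions: sin(nξ), n = 1, 2, 3, ...
General solution: y(ξ, τ) = Σ [A_n cos(n τ/2) + B_n sin(n τ/2)] sin(nξ)
From y(ξ,0) = 2sin(2ξ) + 2sin(4ξ): A_2=2, A_4=2. From y_τ(ξ,0) = (1/2)sin(ξ), using y_τ(ξ,0) = Σ ω_n B_n sin(nξ) with ω_n = n/2: B_1 = (1/2)/(1/2) = 1.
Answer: y(ξ, τ) = sin(ξ)sin(τ/2) + 2sin(2ξ)cos(τ) + 2sin(4ξ)cos(2τ)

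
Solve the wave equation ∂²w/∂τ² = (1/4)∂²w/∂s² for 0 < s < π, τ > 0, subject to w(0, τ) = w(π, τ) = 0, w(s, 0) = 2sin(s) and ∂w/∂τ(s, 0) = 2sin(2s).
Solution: Separating variables: w = Σ [A_n cos(ω_n τ) + B_n sin(ω_n τ)] sin(ns), ω_n = n/2. From ICs (B_n = velocity coefficient / ω_n): A_1=2, B_2=2.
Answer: w(s, τ) = 2sin(s)cos(τ/2) + 2sin(2s)sin(τ)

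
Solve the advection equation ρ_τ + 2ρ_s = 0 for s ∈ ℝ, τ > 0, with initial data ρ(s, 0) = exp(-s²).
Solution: By characteristics (ds/dτ = 2), ρ(s,τ) = f(s - 2τ) with f = ρ(·, 0).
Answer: ρ(s, τ) = exp(-(s - 2τ)²)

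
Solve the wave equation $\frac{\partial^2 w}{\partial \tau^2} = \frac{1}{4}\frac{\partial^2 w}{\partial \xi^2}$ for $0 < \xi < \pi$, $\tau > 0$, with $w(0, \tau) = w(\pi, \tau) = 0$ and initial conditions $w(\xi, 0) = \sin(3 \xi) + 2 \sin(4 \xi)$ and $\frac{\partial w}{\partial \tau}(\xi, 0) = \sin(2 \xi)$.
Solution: Using separation of variables $w = X(\xi)T(\tau)$:
Eigenfunctions: $\sin(n\xi)$, $n = 1, 2, 3, \ldots$
General solution: $w(\xi, \tau) = \sum [A_n \cos(n \tau/2) + B_n \sin(n \tau/2)] \sin(n\xi)$
From $w(\xi,0) = \sin(3 \xi) + 2 \sin(4 \xi)$: $A_3=1, A_4=2$. From $w_{\tau}(\xi,0) = \sin(2 \xi)$, using $w_{\tau}(\xi,0) = \sum \omega_n B_n \sin(n\xi)$ with $\omega_n = n/2$: $B_2 = 1/1 = 1$.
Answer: $w(\xi, \tau) = \sin(\tau) \sin(2 \xi) + \sin(3 \xi) \cos(3 \tau/2) + 2 \sin(4 \xi) \cos(2 \tau)$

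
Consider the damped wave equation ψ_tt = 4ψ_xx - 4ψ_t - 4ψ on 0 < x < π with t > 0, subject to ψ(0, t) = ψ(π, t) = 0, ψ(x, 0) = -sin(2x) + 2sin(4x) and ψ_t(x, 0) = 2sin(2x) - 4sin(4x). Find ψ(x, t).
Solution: Substitute ψ = exp(-2t)u, i.e. u = exp(2t)ψ.
By the product rule, ψ_t = exp(-2t)(u_t - 2u), ψ_tt = exp(-2t)(u_tt - 4u_t + 4u), ψ_xx = exp(-2t)u_xx.
Substituting into the PDE and dividing by exp(-2t): u_tt - 4u_t + 4u = 4u_xx - 4(u_t - 2u) - 4u.
The lower-order terms cancel, leaving the standard wave equation u_tt = 4u_xx.
Initial data for u: u(x,0) = ψ(x,0) = -sin(2x) + 2sin(4x); u_t(x,0) = ψ_t(x,0) + 2ψ(x,0) = 0. The boundary conditions carry over: u(0,t) = u(π,t) = 0.
Solve for u:
  Using separation of variables u = X(x)T(t):
  Eigenfunctions: sin(nx), n = 1, 2, 3, ...
  General solution: u(x, t) = Σ [A_n cos(2n t) + B_n sin(2n t)] sin(nx)
  From u(x,0) = -sin(2x) + 2sin(4x): A_2=-1, A_4=2. From u_t(x,0) = 0: all B_n = 0.
Hence u(x,t) = -sin(2x)cos(4t) + 2sin(4x)cos(8t).
Transform back: ψ(x,t) = exp(-2t)u(x,t).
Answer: ψ(x, t) = -exp(-2t)sin(2x)cos(4t) + 2exp(-2t)sin(4x)cos(8t)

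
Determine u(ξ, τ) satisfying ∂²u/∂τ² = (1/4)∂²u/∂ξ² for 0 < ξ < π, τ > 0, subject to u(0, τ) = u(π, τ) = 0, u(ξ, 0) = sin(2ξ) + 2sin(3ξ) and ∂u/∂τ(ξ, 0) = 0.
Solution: Separating variables: u = Σ [A_n cos(ω_n τ) + B_n sin(ω_n τ)] sin(nξ), ω_n = n/2. From ICs: A_2=1, A_3=2.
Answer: u(ξ, τ) = sin(2ξ)cos(τ) + 2sin(3ξ)cos(3τ/2)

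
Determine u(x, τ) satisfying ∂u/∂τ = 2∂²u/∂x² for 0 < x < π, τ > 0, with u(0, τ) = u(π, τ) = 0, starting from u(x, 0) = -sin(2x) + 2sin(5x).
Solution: Using separation of variables u = X(x)T(τ):
Eigenfunctions: sin(nx), n = 1, 2, 3, ...
General solution: u(x, τ) = Σ c_n sin(nx) exp(-2n² τ)
Matching u(x,0) = -sin(2x) + 2sin(5x) term by term: c_2=-1, c_5=2.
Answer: u(x, τ) = -exp(-8τ)sin(2x) + 2exp(-50τ)sin(5x)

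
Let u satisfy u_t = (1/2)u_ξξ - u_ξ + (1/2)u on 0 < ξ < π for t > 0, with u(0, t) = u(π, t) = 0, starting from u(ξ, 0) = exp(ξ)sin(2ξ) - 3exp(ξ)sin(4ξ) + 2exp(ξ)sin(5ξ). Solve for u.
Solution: Substitute u = exp(ξ)w, i.e. w = exp(-ξ)u.
By the product rule, u_ξ = exp(ξ)(w_ξ + w), u_ξξ = exp(ξ)(w_ξξ + 2w_ξ + w), u_t = exp(ξ)w_t.
Substituting into the PDE and dividing by exp(ξ): w_t = (1/2)(w_ξξ + 2w_ξ + w) - (w_ξ + w) + (1/2)w.
The lower-order terms cancel, leaving the standard heat equation w_t = (1/2)w_ξξ.
Initial data for w: w(ξ,0) = exp(-ξ)u(ξ,0) = sin(2ξ) - 3sin(4ξ) + 2sin(5ξ). The boundary conditions carry over: w(0,t) = w(π,t) = 0.
Solve for w:
  Using separation of variables w = X(ξ)T(t):
  Eigenfunctions: sin(nξ), n = 1, 2, 3, ...
  General solution: w(ξ, t) = Σ c_n sin(nξ) exp(-n² t/2)
  Matching w(ξ,0) = sin(2ξ) - 3sin(4ξ) + 2sin(5ξ) term by term: c_2=1, c_4=-3, c_5=2.
Hence w(ξ,t) = exp(-2t)sin(2ξ) - 3exp(-8t)sin(4ξ) + 2exp(-25t/2)sin(5ξ).
Transform back: u(ξ,t) = exp(ξ)w(ξ,t).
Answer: u(ξ, t) = exp(-2t)exp(ξ)sin(2ξ) - 3exp(-8t)exp(ξ)sin(4ξ) + 2exp(-25t/2)exp(ξ)sin(5ξ)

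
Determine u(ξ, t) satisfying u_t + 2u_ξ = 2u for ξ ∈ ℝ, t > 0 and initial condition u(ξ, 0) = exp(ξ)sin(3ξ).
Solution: Substitute u = exp(ξ)w, i.e. w = exp(-ξ)u.
By the product rule, u_ξ = exp(ξ)(w_ξ + w), u_t = exp(ξ)w_t.
Substituting into the PDE and dividing by exp(ξ): w_t + 2(w_ξ + w) = 2w.
The lower-order terms cancel, leaving the standard advection equation w_t + 2w_ξ = 0.
Initial data for w: w(ξ,0) = exp(-ξ)u(ξ,0) = sin(3ξ).
Solve for w:
  By method of characteristics (waves move right with speed 2):
  Along characteristics ξ - 2t = const, w is constant, so w(ξ,t) = f(ξ - 2t) with f = w(·, 0).
Hence w(ξ,t) = -sin(6t - 3ξ).
Transform back: u(ξ,t) = exp(ξ)w(ξ,t).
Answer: u(ξ, t) = -exp(ξ)sin(6t - 3ξ)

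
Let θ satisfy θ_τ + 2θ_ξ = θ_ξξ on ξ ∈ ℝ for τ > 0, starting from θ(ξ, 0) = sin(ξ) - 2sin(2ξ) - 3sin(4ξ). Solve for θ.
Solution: Moving frame: η = ξ - 2τ, σ = τ, θ = u(η,σ), so θ_τ = u_σ - 2u_η and θ_ξξ = u_ηη.
Hence θ_τ + 2θ_ξ = u_σ and the PDE becomes the heat equation u_σ = u_ηη on η ∈ ℝ.
Initial data: u(η,0) = θ(η,0) = sin(η) - 2sin(2η) - 3sin(4η). Each mode sin(nη) decays as exp(-n²σ) on ℝ, so u(η,σ) = Σ c_n exp(-n²σ) sin(nη) with c_1=1, c_2=-2, c_4=-3: u(η,σ) = exp(-σ)sin(η) - 2exp(-4σ)sin(2η) - 3exp(-16σ)sin(4η).
Substituting back: θ(ξ,τ) = u(ξ - 2τ, τ).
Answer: θ(ξ, τ) = exp(-τ)sin(ξ - 2τ) - 2exp(-4τ)sin(2ξ - 4τ) - 3exp(-16τ)sin(4ξ - 8τ)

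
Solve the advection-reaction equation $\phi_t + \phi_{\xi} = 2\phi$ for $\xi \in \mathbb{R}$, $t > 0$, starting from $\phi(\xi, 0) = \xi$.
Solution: Substitute $\phi = e^{2t}u$, i.e. $u = e^{-2t}\phi$.
By the product rule, $\phi_t = e^{2t}(u_t + 2u)$, $\phi_{\xi} = e^{2t}u_{\xi}$.
Substituting into the PDE and dividing by $e^{2t}$: $u_t + 2u + u_{\xi} = 2u$.
The lower-order terms cancel, leaving the standard advection equation $u_t + u_{\xi} = 0$.
Initial data for $u$: $u(\xi,0) = \phi(\xi,0) = \xi$.
Solve for $u$:
  By method of characteristics (waves move right with speed 1):
  Along characteristics $\xi - t =$ const, $u$ is constant, so $u(\xi,t) = f(\xi - t)$ with $f = u( \cdot , 0)$.
Hence $u(\xi,t) = - t + \xi$.
Transform back: $\phi(\xi,t) = e^{2t}u(\xi,t)$.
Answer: $\phi(\xi, t) = \xi e^{2 t} -  t e^{2 t}$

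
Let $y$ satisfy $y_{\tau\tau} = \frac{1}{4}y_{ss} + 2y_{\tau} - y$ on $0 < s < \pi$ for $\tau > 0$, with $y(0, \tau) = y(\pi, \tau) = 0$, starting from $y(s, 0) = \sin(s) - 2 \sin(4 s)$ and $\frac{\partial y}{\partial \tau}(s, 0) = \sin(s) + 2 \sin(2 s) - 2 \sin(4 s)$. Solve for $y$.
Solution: Substitute $y = e^{\tau}u$.
Then $y_{\tau} = e^{\tau}(u_{\tau} + u)$, $y_{\tau\tau} = e^{\tau}(u_{\tau\tau} + 2u_{\tau} + u)$, $y_{ss} = e^{\tau}u_{ss}$; substituting and dividing by $e^{\tau}$, the lower-order terms cancel: $u_{\tau\tau} = \frac{1}{4}u_{ss}$ (standard wave equation).
Data for $u$: $u(s,0) = y(s,0) = \sin(s) - 2 \sin(4 s)$; $u_{\tau}(s,0) = y_{\tau}(s,0) - y(s,0) = 2 \sin(2 s)$. The boundary conditions carry over: $u(0,\tau) = u(\pi,\tau) = 0$.
Separating variables: $u = \sum [A_n \cos(\omega_n \tau) + B_n \sin(\omega_n \tau)] \sin(ns)$, $\omega_n = n/2$. From ICs ($B_n$ = velocity coefficient / $\omega_n$): $A_1=1, A_4=-2, B_2=2$.
So $u(s,\tau) = \sin(s) \cos(\tau/2) + 2 \sin(2 s) \sin(\tau) - 2 \sin(4 s) \cos(2 \tau)$, and $y(s,\tau) = e^{\tau}u(s,\tau)$.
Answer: $y(s, \tau) = 2 e^{\tau} \sin(\tau) \sin(2 s) + e^{\tau} \sin(s) \cos(\tau/2) - 2 e^{\tau} \sin(4 s) \cos(2 \tau)$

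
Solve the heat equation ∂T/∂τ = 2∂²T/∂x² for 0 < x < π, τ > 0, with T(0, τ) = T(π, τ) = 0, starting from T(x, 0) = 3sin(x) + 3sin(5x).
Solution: Separating variables: T = Σ c_n exp(-2n²τ) sin(nx). From T(x,0) = 3sin(x) + 3sin(5x): c_1=3, c_5=3.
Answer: T(x, τ) = 3exp(-2τ)sin(x) + 3exp(-50τ)sin(5x)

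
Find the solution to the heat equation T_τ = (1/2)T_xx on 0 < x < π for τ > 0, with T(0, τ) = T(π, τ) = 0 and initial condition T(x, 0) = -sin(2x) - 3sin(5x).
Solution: Separating variables: T = Σ c_n exp(-n²τ/2) sin(nx). From T(x,0) = -sin(2x) - 3sin(5x): c_2=-1, c_5=-3.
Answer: T(x, τ) = -exp(-2τ)sin(2x) - 3exp(-25τ/2)sin(5x)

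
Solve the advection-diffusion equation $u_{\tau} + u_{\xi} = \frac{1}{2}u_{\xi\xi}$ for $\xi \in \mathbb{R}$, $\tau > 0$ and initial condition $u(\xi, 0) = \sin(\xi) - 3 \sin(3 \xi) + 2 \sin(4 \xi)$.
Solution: Moving frame: $\eta = \xi - \tau$, $\sigma = \tau$, $u = w(\eta,\sigma)$, so $u_{\tau} = w_{\sigma} - w_{\eta}$ and $u_{\xi\xi} = w_{\eta\eta}$.
Hence $u_{\tau} + u_{\xi} = w_{\sigma}$ and the PDE becomes the heat equation $w_{\sigma} = \frac{1}{2}w_{\eta\eta}$ on $\eta \in \mathbb{R}$.
Initial data: $w(\eta,0) = u(\eta,0) = \sin(\eta) - 3 \sin(3 \eta) + 2 \sin(4 \eta)$. Each mode $\sin(n\eta)$ decays as $e^{-n^2\sigma/2}$ on $\mathbb{R}$, so $w(\eta,\sigma) = \sum c_n e^{-n^2\sigma/2} \sin(n\eta)$ with $c_1=1, c_3=-3, c_4=2$: $w(\eta,\sigma) = 2 e^{-8 \sigma} \sin(4 \eta) + e^{-\sigma/2} \sin(\eta) - 3 e^{-9 \sigma/2} \sin(3 \eta)$.
Substituting back: $u(\xi,\tau) = w(\xi - \tau, \tau)$.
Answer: $u(\xi, \tau) = -2 e^{-8 \tau} \sin(4 \tau - 4 \xi) -  e^{-\tau/2} \sin(\tau - \xi) + 3 e^{-9 \tau/2} \sin(3 \tau - 3 \xi)$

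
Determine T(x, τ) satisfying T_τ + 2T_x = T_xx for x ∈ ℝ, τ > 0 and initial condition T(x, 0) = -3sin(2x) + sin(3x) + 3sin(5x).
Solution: Change to a moving frame: let η = x - 2τ, σ = τ and write T(x,τ) = u(η,σ).
By the chain rule T_τ = u_σ - 2u_η, T_x = u_η, T_xx = u_ηη.
Then T_τ + 2T_x = u_σ: the advection term cancels and the PDE becomes the heat equation u_σ = u_ηη on η ∈ ℝ.
Initial data: u(η,0) = T(η,0) = -3sin(2η) + sin(3η) + 3sin(5η).
On η ∈ ℝ each mode satisfies (sin(nη))″ = -n² sin(nη), so exp(-n²σ) sin(nη) solves the heat equation; by superposition u(η,σ) = Σ c_n exp(-n²σ) sin(nη).
Reading off the coefficients: c_2=-3, c_3=1, c_5=3, so u(η,σ) = -3exp(-4σ)sin(2η) + exp(-9σ)sin(3η) + 3exp(-25σ)sin(5η).
Substituting back η = x - 2τ, σ = τ: T(x,τ) = u(x - 2τ, τ).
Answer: T(x, τ) = -3exp(-4τ)sin(2x - 4τ) + exp(-9τ)sin(3x - 6τ) + 3exp(-25τ)sin(5x - 10τ)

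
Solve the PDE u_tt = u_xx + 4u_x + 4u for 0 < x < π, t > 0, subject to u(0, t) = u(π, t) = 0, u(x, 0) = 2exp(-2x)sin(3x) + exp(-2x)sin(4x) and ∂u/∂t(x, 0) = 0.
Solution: Substitute u = exp(-2x)w, i.e. w = exp(2x)u.
By the product rule, u_x = exp(-2x)(w_x - 2w), u_xx = exp(-2x)(w_xx - 4w_x + 4w), u_tt = exp(-2x)w_tt.
Substituting into the PDE and dividing by exp(-2x): w_tt = (w_xx - 4w_x + 4w) + 4(w_x - 2w) + 4w.
The lower-order terms cancel, leaving the standard wave equation w_tt = w_xx.
Initial data for w: w(x,0) = exp(2x)u(x,0) = 2sin(3x) + sin(4x); w_t(x,0) = exp(2x)u_t(x,0) = 0. The boundary conditions carry over: w(0,t) = w(π,t) = 0.
Solve for w:
  Using separation of variables w = X(x)T(t):
  Eigenfunctions: sin(nx), n = 1, 2, 3, ...
  General solution: w(x, t) = Σ [A_n cos(n t) + B_n sin(n t)] sin(nx)
  From w(x,0) = 2sin(3x) + sin(4x): A_3=2, A_4=1. From w_t(x,0) = 0: all B_n = 0.
Hence w(x,t) = 2sin(3x)cos(3t) + sin(4x)cos(4t).
Transform back: u(x,t) = exp(-2x)w(x,t).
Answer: u(x, t) = 2exp(-2x)sin(3x)cos(3t) + exp(-2x)sin(4x)cos(4t)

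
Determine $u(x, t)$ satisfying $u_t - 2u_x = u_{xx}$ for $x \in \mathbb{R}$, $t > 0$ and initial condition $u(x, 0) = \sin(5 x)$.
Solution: Moving frame: $\eta = x + 2t$, $\sigma = t$, $u = w(\eta,\sigma)$, so $u_t = w_{\sigma} + 2w_{\eta}$ and $u_{xx} = w_{\eta\eta}$.
Hence $u_t - 2u_x = w_{\sigma}$ and the PDE becomes the heat equation $w_{\sigma} = w_{\eta\eta}$ on $\eta \in \mathbb{R}$.
Initial data: $w(\eta,0) = u(\eta,0) = \sin(5 \eta)$. Each mode $\sin(n\eta)$ decays as $e^{-n^2\sigma}$ on $\mathbb{R}$, so $w(\eta,\sigma) = \sum c_n e^{-n^2\sigma} \sin(n\eta)$ with $c_5=1$: $w(\eta,\sigma) = e^{-25 \sigma} \sin(5 \eta)$.
Substituting back: $u(x,t) = w(x + 2t, t)$.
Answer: $u(x, t) = e^{-25 t} \sin(10 t + 5 x)$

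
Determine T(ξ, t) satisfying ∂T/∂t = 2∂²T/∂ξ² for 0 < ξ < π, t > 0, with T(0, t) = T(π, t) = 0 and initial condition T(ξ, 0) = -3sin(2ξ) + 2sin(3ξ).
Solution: Using separation of variables T = X(ξ)G(t):
Eigenfunctions: sin(nξ), n = 1, 2, 3, ...
General solution: T(ξ, t) = Σ c_n sin(nξ) exp(-2n² t)
Matching T(ξ,0) = -3sin(2ξ) + 2sin(3ξ) term by term: c_2=-3, c_3=2.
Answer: T(ξ, t) = -3exp(-8t)sin(2ξ) + 2exp(-18t)sin(3ξ)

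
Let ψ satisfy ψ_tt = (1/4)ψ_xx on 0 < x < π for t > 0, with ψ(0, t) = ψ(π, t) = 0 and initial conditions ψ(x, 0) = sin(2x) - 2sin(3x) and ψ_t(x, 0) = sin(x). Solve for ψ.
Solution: Separating variables: ψ = Σ [A_n cos(ω_n t) + B_n sin(ω_n t)] sin(nx), ω_n = n/2. From ICs (B_n = velocity coefficient / ω_n): A_2=1, A_3=-2, B_1=2.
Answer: ψ(x, t) = 2sin(t/2)sin(x) + sin(2x)cos(t) - 2sin(3x)cos(3t/2)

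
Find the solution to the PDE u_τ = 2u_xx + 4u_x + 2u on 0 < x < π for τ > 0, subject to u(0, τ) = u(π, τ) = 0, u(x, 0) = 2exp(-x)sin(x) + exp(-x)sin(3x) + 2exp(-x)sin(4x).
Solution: Substitute u = exp(-x)w, i.e. w = exp(x)u.
By the product rule, u_x = exp(-x)(w_x - w), u_xx = exp(-x)(w_xx - 2w_x + w), u_τ = exp(-x)w_τ.
Substituting into the PDE and dividing by exp(-x): w_τ = 2(w_xx - 2w_x + w) + 4(w_x - w) + 2w.
The lower-order terms cancel, leaving the standard heat equation w_τ = 2w_xx.
Initial data for w: w(x,0) = exp(x)u(x,0) = 2sin(x) + sin(3x) + 2sin(4x). The boundary conditions carry over: w(0,τ) = w(π,τ) = 0.
Solve for w:
  Using separation of variables w = X(x)T(τ):
  Eigenfunctions: sin(nx), n = 1, 2, 3, ...
  General solution: w(x, τ) = Σ c_n sin(nx) exp(-2n² τ)
  Matching w(x,0) = 2sin(x) + sin(3x) + 2sin(4x) term by term: c_1=2, c_3=1, c_4=2.
Hence w(x,τ) = 2exp(-2τ)sin(x) + exp(-18τ)sin(3x) + 2exp(-32τ)sin(4x).
Transform back: u(x,τ) = exp(-x)w(x,τ).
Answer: u(x, τ) = 2exp(-x)exp(-2τ)sin(x) + exp(-x)exp(-18τ)sin(3x) + 2exp(-x)exp(-32τ)sin(4x)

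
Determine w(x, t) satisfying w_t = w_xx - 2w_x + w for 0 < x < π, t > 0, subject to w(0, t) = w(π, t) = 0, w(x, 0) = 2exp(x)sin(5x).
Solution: Substitute w = exp(x)u, i.e. u = exp(-x)w.
By the product rule, w_x = exp(x)(u_x + u), w_xx = exp(x)(u_xx + 2u_x + u), w_t = exp(x)u_t.
Substituting into the PDE and dividing by exp(x): u_t = (u_xx + 2u_x + u) - 2(u_x + u) + u.
The lower-order terms cancel, leaving the standard heat equation u_t = u_xx.
Initial data for u: u(x,0) = exp(-x)w(x,0) = 2sin(5x). The boundary conditions carry over: u(0,t) = u(π,t) = 0.
Solve for u:
  Using separation of variables u = X(x)T(t):
  Eigenfunctions: sin(nx), n = 1, 2, 3, ...
  General solution: u(x, t) = Σ c_n sin(nx) exp(-n² t)
  Matching u(x,0) = 2sin(5x) term by term: c_5=2.
Hence u(x,t) = 2exp(-25t)sin(5x).
Transform back: w(x,t) = exp(x)u(x,t).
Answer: w(x, t) = 2exp(-25t)exp(x)sin(5x)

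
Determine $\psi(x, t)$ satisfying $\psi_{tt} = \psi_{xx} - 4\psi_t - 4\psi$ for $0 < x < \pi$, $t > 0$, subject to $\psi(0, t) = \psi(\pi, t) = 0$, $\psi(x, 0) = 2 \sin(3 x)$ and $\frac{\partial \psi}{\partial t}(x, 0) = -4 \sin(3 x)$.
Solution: Substitute $\psi = e^{-2t}u$, i.e. $u = e^{2t}\psi$.
By the product rule, $\psi_t = e^{-2t}(u_t - 2u)$, $\psi_{tt} = e^{-2t}(u_{tt} - 4u_t + 4u)$, $\psi_{xx} = e^{-2t}u_{xx}$.
Substituting into the PDE and dividing by $e^{-2t}$: $u_{tt} - 4u_t + 4u = u_{xx} - 4(u_t - 2u) - 4u$.
The lower-order terms cancel, leaving the standard wave equation $u_{tt} = u_{xx}$.
Initial data for $u$: $u(x,0) = \psi(x,0) = 2 \sin(3 x)$; $u_t(x,0) = \psi_t(x,0) + 2\psi(x,0) = 0$. The boundary conditions carry over: $u(0,t) = u(\pi,t) = 0$.
Solve for $u$:
  Using separation of variables $u = X(x)T(t)$:
  Eigenfunctions: $\sin(nx)$, $n = 1, 2, 3, \ldots$
  General solution: $u(x, t) = \sum [A_n \cos(n t) + B_n \sin(n t)] \sin(nx)$
  From $u(x,0) = 2 \sin(3 x)$: $A_3=2$. From $u_t(x,0) = 0$: all $B_n = 0$.
Hence $u(x,t) = 2 \sin(3 x) \cos(3 t)$.
Transform back: $\psi(x,t) = e^{-2t}u(x,t)$.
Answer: $\psi(x, t) = 2 e^{-2 t} \sin(3 x) \cos(3 t)$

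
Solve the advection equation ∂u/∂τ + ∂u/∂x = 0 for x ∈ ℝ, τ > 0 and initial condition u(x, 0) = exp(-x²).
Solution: By method of characteristics (waves move right with speed 1):
Along characteristics x - τ = const, u is constant, so u(x,τ) = f(x - τ) with f = u(·, 0).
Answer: u(x, τ) = exp(-(x - τ)²)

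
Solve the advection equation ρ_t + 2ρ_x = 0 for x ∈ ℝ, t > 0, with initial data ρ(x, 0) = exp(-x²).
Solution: By method of characteristics (waves move right with speed 2):
Along characteristics x - 2t = const, ρ is constant, so ρ(x,t) = f(x - 2t) with f = ρ(·, 0).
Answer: ρ(x, t) = exp(-(-2t + x)²)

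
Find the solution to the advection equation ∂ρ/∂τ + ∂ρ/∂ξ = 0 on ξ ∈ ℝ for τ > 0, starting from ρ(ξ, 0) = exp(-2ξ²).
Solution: By method of characteristics (waves move right with speed 1):
Along characteristics ξ - τ = const, ρ is constant, so ρ(ξ,τ) = f(ξ - τ) with f = ρ(·, 0).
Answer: ρ(ξ, τ) = exp(-2(ξ - τ)²)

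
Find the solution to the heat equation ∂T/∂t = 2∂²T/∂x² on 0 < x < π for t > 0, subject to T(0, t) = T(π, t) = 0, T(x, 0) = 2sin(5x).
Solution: Using separation of variables T = X(x)G(t):
Eigenfunctions: sin(nx), n = 1, 2, 3, ...
General solution: T(x, t) = Σ c_n sin(nx) exp(-2n² t)
Matching T(x,0) = 2sin(5x) term by term: c_5=2.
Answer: T(x, t) = 2exp(-50t)sin(5x)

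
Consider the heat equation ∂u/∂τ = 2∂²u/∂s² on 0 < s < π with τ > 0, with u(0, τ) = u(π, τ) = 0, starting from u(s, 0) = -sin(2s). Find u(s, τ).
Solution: Using separation of variables u = X(s)T(τ):
Eigenfunctions: sin(ns), n = 1, 2, 3, ...
General solution: u(s, τ) = Σ c_n sin(ns) exp(-2n² τ)
Matching u(s,0) = -sin(2s) term by term: c_2=-1.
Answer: u(s, τ) = -exp(-8τ)sin(2s)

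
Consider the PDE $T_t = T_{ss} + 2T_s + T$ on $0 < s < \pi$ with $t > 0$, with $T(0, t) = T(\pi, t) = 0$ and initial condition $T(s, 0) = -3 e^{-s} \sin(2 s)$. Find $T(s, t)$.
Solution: Substitute $T = e^{-s}u$.
Then $T_s = e^{-s}(u_s - u)$, $T_{ss} = e^{-s}(u_{ss} - 2u_s + u)$, $T_t = e^{-s}u_t$; substituting and dividing by $e^{-s}$, the lower-order terms cancel: $u_t = u_{ss}$ (standard heat equation).
Data for $u$: $u(s,0) = e^{s}T(s,0) = -3 \sin(2 s)$. The boundary conditions carry over: $u(0,t) = u(\pi,t) = 0$.
Separating variables: $u = \sum c_n e^{-n^2t} \sin(ns)$. From $u(s,0) = -3 \sin(2 s)$: $c_2=-3$.
So $u(s,t) = -3 e^{-4 t} \sin(2 s)$, and $T(s,t) = e^{-s}u(s,t)$.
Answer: $T(s, t) = -3 e^{-s} e^{-4 t} \sin(2 s)$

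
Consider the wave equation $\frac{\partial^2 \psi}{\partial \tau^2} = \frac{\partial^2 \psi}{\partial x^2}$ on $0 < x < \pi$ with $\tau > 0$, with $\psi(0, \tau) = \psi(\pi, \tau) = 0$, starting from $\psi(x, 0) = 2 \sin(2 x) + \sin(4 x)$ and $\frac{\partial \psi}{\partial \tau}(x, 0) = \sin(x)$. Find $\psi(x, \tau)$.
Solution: Using separation of variables $\psi = X(x)T(\tau)$:
Eigenfunctions: $\sin(nx)$, $n = 1, 2, 3, \ldots$
General solution: $\psi(x, \tau) = \sum [A_n \cos(n \tau) + B_n \sin(n \tau)] \sin(nx)$
From $\psi(x,0) = 2 \sin(2 x) + \sin(4 x)$: $A_2=2, A_4=1$. From $\psi_{\tau}(x,0) = \sin(x)$, using $\psi_{\tau}(x,0) = \sum \omega_n B_n \sin(nx)$ with $\omega_n = n$: $B_1 = 1/1 = 1$.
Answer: $\psi(x, \tau) = \sin(\tau) \sin(x) + 2 \sin(2 x) \cos(2 \tau) + \sin(4 x) \cos(4 \tau)$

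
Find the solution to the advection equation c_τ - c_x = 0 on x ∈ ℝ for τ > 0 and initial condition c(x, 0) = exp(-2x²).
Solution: By method of characteristics (waves move left with speed 1):
Along characteristics x + τ = const, c is constant, so c(x,τ) = f(x + τ) with f = c(·, 0).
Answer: c(x, τ) = exp(-2(x + τ)²)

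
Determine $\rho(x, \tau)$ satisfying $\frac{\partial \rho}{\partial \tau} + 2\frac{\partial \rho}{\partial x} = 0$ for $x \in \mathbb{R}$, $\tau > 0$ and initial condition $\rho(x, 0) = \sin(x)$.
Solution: By method of characteristics (waves move right with speed 2):
Along characteristics $x - 2\tau =$ const, $\rho$ is constant, so $\rho(x,\tau) = f(x - 2\tau)$ with $f = \rho( \cdot , 0)$.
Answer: $\rho(x, \tau) = - \sin(2 \tau - x)$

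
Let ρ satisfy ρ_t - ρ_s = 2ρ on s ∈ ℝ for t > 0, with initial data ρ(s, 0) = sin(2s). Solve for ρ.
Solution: Substitute ρ = exp(2t)u, i.e. u = exp(-2t)ρ.
By the product rule, ρ_t = exp(2t)(u_t + 2u), ρ_s = exp(2t)u_s.
Substituting into the PDE and dividing by exp(2t): u_t + 2u - u_s = 2u.
The lower-order terms cancel, leaving the standard advection equation u_t - u_s = 0.
Initial data for u: u(s,0) = ρ(s,0) = sin(2s).
Solve for u:
  By method of characteristics (waves move left with speed 1):
  Along characteristics s + t = const, u is constant, so u(s,t) = f(s + t) with f = u(·, 0).
Hence u(s,t) = sin(2s + 2t).
Transform back: ρ(s,t) = exp(2t)u(s,t).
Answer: ρ(s, t) = exp(2t)sin(2s + 2t)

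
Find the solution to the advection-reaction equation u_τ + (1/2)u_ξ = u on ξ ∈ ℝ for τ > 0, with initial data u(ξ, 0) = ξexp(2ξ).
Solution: Substitute u = exp(2ξ)w, i.e. w = exp(-2ξ)u.
By the product rule, u_ξ = exp(2ξ)(w_ξ + 2w), u_τ = exp(2ξ)w_τ.
Substituting into the PDE and dividing by exp(2ξ): w_τ + (1/2)(w_ξ + 2w) = w.
The lower-order terms cancel, leaving the standard advection equation w_τ + (1/2)w_ξ = 0.
Initial data for w: w(ξ,0) = exp(-2ξ)u(ξ,0) = ξ.
Solve for w:
  By method of characteristics (waves move right with speed 1/2):
  Along characteristics ξ - (1/2)τ = const, w is constant, so w(ξ,τ) = f(ξ - (1/2)τ) with f = w(·, 0).
Hence w(ξ,τ) = ξ - (1/2)τ.
Transform back: u(ξ,τ) = exp(2ξ)w(ξ,τ).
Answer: u(ξ, τ) = ξexp(2ξ) - (1/2)τexp(2ξ)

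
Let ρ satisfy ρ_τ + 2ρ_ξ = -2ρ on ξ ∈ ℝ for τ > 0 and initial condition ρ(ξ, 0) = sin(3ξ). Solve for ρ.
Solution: Substitute ρ = exp(-2τ)u.
Then ρ_τ = exp(-2τ)(u_τ - 2u), ρ_ξ = exp(-2τ)u_ξ; substituting and dividing by exp(-2τ), the lower-order terms cancel: u_τ + 2u_ξ = 0 (standard advection equation).
Data for u: u(ξ,0) = ρ(ξ,0) = sin(3ξ).
By characteristics (dξ/dτ = 2), u(ξ,τ) = f(ξ - 2τ) with f = u(·, 0).
So u(ξ,τ) = sin(3ξ - 6τ), and ρ(ξ,τ) = exp(-2τ)u(ξ,τ).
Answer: ρ(ξ, τ) = exp(-2τ)sin(3ξ - 6τ)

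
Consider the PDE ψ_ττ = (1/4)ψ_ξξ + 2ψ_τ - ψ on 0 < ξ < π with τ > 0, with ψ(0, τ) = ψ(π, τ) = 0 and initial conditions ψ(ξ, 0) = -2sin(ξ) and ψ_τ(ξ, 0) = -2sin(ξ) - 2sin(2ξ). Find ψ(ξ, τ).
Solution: Substitute ψ = exp(τ)u, i.e. u = exp(-τ)ψ.
By the product rule, ψ_τ = exp(τ)(u_τ + u), ψ_ττ = exp(τ)(u_ττ + 2u_τ + u), ψ_ξξ = exp(τ)u_ξξ.
Substituting into the PDE and dividing by exp(τ): u_ττ + 2u_τ + u = (1/4)u_ξξ + 2(u_τ + u) - u.
The lower-order terms cancel, leaving the standard wave equation u_ττ = (1/4)u_ξξ.
Initial data for u: u(ξ,0) = ψ(ξ,0) = -2sin(ξ); u_τ(ξ,0) = ψ_τ(ξ,0) - ψ(ξ,0) = -2sin(2ξ). The boundary conditions carry over: u(0,τ) = u(π,τ) = 0.
Solve for u:
  Using separation of variables u = X(ξ)T(τ):
  Eigenfunctions: sin(nξ), n = 1, 2, 3, ...
  General solution: u(ξ, τ) = Σ [A_n cos(n τ/2) + B_n sin(n τ/2)] sin(nξ)
  From u(ξ,0) = -2sin(ξ): A_1=-2. From u_τ(ξ,0) = -2sin(2ξ), using u_τ(ξ,0) = Σ ω_n B_n sin(nξ) with ω_n = n/2: B_2 = (-2)/1 = -2.
Hence u(ξ,τ) = -2sin(ξ)cos(τ/2) - 2sin(2ξ)sin(τ).
Transform back: ψ(ξ,τ) = exp(τ)u(ξ,τ).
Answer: ψ(ξ, τ) = -2exp(τ)sin(ξ)cos(τ/2) - 2exp(τ)sin(2ξ)sin(τ)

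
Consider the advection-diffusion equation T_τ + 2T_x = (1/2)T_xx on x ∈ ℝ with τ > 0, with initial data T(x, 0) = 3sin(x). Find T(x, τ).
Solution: Moving frame: η = x - 2τ, σ = τ, T = u(η,σ), so T_τ = u_σ - 2u_η and T_xx = u_ηη.
Hence T_τ + 2T_x = u_σ and the PDE becomes the heat equation u_σ = (1/2)u_ηη on η ∈ ℝ.
Initial data: u(η,0) = T(η,0) = 3sin(η). Each mode sin(nη) decays as exp(-n²σ/2) on ℝ, so u(η,σ) = Σ c_n exp(-n²σ/2) sin(nη) with c_1=3: u(η,σ) = 3exp(-σ/2)sin(η).
Substituting back: T(x,τ) = u(x - 2τ, τ).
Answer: T(x, τ) = 3exp(-τ/2)sin(x - 2τ)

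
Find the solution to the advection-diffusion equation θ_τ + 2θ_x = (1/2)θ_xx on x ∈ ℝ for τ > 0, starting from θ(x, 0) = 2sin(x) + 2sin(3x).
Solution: Moving frame: η = x - 2τ, σ = τ, θ = u(η,σ), so θ_τ = u_σ - 2u_η and θ_xx = u_ηη.
Hence θ_τ + 2θ_x = u_σ and the PDE becomes the heat equation u_σ = (1/2)u_ηη on η ∈ ℝ.
Initial data: u(η,0) = θ(η,0) = 2sin(η) + 2sin(3η). Each mode sin(nη) decays as exp(-n²σ/2) on ℝ, so u(η,σ) = Σ c_n exp(-n²σ/2) sin(nη) with c_1=2, c_3=2: u(η,σ) = 2exp(-σ/2)sin(η) + 2exp(-9σ/2)sin(3η).
Substituting back: θ(x,τ) = u(x - 2τ, τ).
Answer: θ(x, τ) = 2exp(-τ/2)sin(x - 2τ) + 2exp(-9τ/2)sin(3x - 6τ)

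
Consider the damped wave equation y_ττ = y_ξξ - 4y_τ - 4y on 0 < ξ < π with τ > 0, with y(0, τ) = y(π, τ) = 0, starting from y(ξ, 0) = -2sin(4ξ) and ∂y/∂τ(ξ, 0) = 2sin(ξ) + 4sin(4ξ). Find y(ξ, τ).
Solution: Substitute y = exp(-2τ)u.
Then y_τ = exp(-2τ)(u_τ - 2u), y_ττ = exp(-2τ)(u_ττ - 4u_τ + 4u), y_ξξ = exp(-2τ)u_ξξ; substituting and dividing by exp(-2τ), the lower-order terms cancel: u_ττ = u_ξξ (standard wave equation).
Data for u: u(ξ,0) = y(ξ,0) = -2sin(4ξ); u_τ(ξ,0) = y_τ(ξ,0) + 2y(ξ,0) = 2sin(ξ). The boundary conditions carry over: u(0,τ) = u(π,τ) = 0.
Separating variables: u = Σ [A_n cos(ω_n τ) + B_n sin(ω_n τ)] sin(nξ), ω_n = n. From ICs (B_n = velocity coefficient / ω_n): A_4=-2, B_1=2.
So u(ξ,τ) = 2sin(ξ)sin(τ) - 2sin(4ξ)cos(4τ), and y(ξ,τ) = exp(-2τ)u(ξ,τ).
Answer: y(ξ, τ) = 2exp(-2τ)sin(ξ)sin(τ) - 2exp(-2τ)sin(4ξ)cos(4τ)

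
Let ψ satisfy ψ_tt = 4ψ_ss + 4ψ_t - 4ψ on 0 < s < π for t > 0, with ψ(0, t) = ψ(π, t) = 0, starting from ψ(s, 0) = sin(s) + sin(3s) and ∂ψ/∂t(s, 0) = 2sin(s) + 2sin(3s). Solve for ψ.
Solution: Substitute ψ = exp(2t)u.
Then ψ_t = exp(2t)(u_t + 2u), ψ_tt = exp(2t)(u_tt + 4u_t + 4u), ψ_ss = exp(2t)u_ss; substituting and dividing by exp(2t), the lower-order terms cancel: u_tt = 4u_ss (standard wave equation).
Data for u: u(s,0) = ψ(s,0) = sin(s) + sin(3s); u_t(s,0) = ψ_t(s,0) - 2ψ(s,0) = 0. The boundary conditions carry over: u(0,t) = u(π,t) = 0.
Separating variables: u = Σ [A_n cos(ω_n t) + B_n sin(ω_n t)] sin(ns), ω_n = 2n. From ICs: A_1=1, A_3=1.
So u(s,t) = sin(s)cos(2t) + sin(3s)cos(6t), and ψ(s,t) = exp(2t)u(s,t).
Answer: ψ(s, t) = exp(2t)sin(s)cos(2t) + exp(2t)sin(3s)cos(6t)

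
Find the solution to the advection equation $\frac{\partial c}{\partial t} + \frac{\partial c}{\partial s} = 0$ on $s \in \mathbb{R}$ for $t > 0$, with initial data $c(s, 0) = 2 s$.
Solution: By method of characteristics (waves move right with speed 1):
Along characteristics $s - t =$ const, $c$ is constant, so $c(s,t) = f(s - t)$ with $f = c( \cdot , 0)$.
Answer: $c(s, t) = 2 s - 2 t$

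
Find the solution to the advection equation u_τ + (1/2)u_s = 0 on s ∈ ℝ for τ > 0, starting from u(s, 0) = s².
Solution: By method of characteristics (waves move right with speed 1/2):
Along characteristics s - (1/2)τ = const, u is constant, so u(s,τ) = f(s - (1/2)τ) with f = u(·, 0).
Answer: u(s, τ) = s² - sτ + (1/4)τ²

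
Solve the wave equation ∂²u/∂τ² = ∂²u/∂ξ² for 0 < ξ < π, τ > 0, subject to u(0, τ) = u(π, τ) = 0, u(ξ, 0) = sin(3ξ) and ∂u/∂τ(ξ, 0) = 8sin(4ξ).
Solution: Separating variables: u = Σ [A_n cos(ω_n τ) + B_n sin(ω_n τ)] sin(nξ), ω_n = n. From ICs (B_n = velocity coefficient / ω_n): A_3=1, B_4=2.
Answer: u(ξ, τ) = sin(3ξ)cos(3τ) + 2sin(4ξ)sin(4τ)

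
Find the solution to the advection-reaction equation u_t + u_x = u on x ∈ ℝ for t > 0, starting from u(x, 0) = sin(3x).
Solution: Substitute u = exp(t)w, i.e. w = exp(-t)u.
By the product rule, u_t = exp(t)(w_t + w), u_x = exp(t)w_x.
Substituting into the PDE and dividing by exp(t): w_t + w + w_x = w.
The lower-order terms cancel, leaving the standard advection equation w_t + w_x = 0.
Initial data for w: w(x,0) = u(x,0) = sin(3x).
Solve for w:
  By method of characteristics (waves move right with speed 1):
  Along characteristics x - t = const, w is constant, so w(x,t) = f(x - t) with f = w(·, 0).
Hence w(x,t) = -sin(3t - 3x).
Transform back: u(x,t) = exp(t)w(x,t).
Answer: u(x, t) = -exp(t)sin(3t - 3x)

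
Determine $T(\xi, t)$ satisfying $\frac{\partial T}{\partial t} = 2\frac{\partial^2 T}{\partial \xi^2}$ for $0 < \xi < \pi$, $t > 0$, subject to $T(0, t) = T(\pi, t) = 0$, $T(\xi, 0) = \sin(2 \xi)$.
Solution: Using separation of variables $T = X(\xi)G(t)$:
Eigenfunctions: $\sin(n\xi)$, $n = 1, 2, 3, \ldots$
General solution: $T(\xi, t) = \sum c_n \sin(n\xi) e^{-2n^2 t}$
Matching $T(\xi,0) = \sin(2 \xi)$ term by term: $c_2=1$.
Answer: $T(\xi, t) = e^{-8 t} \sin(2 \xi)$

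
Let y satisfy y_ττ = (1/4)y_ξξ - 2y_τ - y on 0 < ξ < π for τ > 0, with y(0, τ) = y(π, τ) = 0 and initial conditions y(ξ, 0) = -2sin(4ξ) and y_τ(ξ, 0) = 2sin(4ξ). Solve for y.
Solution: Substitute y = exp(-τ)u, i.e. u = exp(τ)y.
By the product rule, y_τ = exp(-τ)(u_τ - u), y_ττ = exp(-τ)(u_ττ - 2u_τ + u), y_ξξ = exp(-τ)u_ξξ.
Substituting into the PDE and dividing by exp(-τ): u_ττ - 2u_τ + u = (1/4)u_ξξ - 2(u_τ - u) - u.
The lower-order terms cancel, leaving the standard wave equation u_ττ = (1/4)u_ξξ.
Initial data for u: u(ξ,0) = y(ξ,0) = -2sin(4ξ); u_τ(ξ,0) = y_τ(ξ,0) + y(ξ,0) = 0. The boundary conditions carry over: u(0,τ) = u(π,τ) = 0.
Solve for u:
  Using separation of variables u = X(ξ)T(τ):
  Eigenfunctions: sin(nξ), n = 1, 2, 3, ...
  General solution: u(ξ, τ) = Σ [A_n cos(n τ/2) + B_n sin(n τ/2)] sin(nξ)
  From u(ξ,0) = -2sin(4ξ): A_4=-2. From u_τ(ξ,0) = 0: all B_n = 0.
Hence u(ξ,τ) = -2sin(4ξ)cos(2τ).
Transform back: y(ξ,τ) = exp(-τ)u(ξ,τ).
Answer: y(ξ, τ) = -2exp(-τ)sin(4ξ)cos(2τ)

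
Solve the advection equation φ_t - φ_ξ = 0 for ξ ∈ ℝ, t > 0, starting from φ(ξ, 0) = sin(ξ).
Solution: By method of characteristics (waves move left with speed 1):
Along characteristics ξ + t = const, φ is constant, so φ(ξ,t) = f(ξ + t) with f = φ(·, 0).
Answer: φ(ξ, t) = sin(t + ξ)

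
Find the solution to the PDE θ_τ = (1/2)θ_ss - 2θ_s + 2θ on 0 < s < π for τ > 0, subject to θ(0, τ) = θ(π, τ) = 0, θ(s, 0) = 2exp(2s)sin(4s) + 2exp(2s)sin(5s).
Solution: Substitute θ = exp(2s)u.
Then θ_s = exp(2s)(u_s + 2u), θ_ss = exp(2s)(u_ss + 4u_s + 4u), θ_τ = exp(2s)u_τ; substituting and dividing by exp(2s), the lower-order terms cancel: u_τ = (1/2)u_ss (standard heat equation).
Data for u: u(s,0) = exp(-2s)θ(s,0) = 2sin(4s) + 2sin(5s). The boundary conditions carry over: u(0,τ) = u(π,τ) = 0.
Separating variables: u = Σ c_n exp(-n²τ/2) sin(ns). From u(s,0) = 2sin(4s) + 2sin(5s): c_4=2, c_5=2.
So u(s,τ) = 2exp(-8τ)sin(4s) + 2exp(-25τ/2)sin(5s), and θ(s,τ) = exp(2s)u(s,τ).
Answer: θ(s, τ) = 2exp(2s)exp(-8τ)sin(4s) + 2exp(2s)exp(-25τ/2)sin(5s)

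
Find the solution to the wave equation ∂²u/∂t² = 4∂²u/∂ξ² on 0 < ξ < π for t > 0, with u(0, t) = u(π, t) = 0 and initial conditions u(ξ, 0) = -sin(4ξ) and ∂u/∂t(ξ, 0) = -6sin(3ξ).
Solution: Separating variables: u = Σ [A_n cos(ω_n t) + B_n sin(ω_n t)] sin(nξ), ω_n = 2n. From ICs (B_n = velocity coefficient / ω_n): A_4=-1, B_3=-1.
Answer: u(ξ, t) = -sin(6t)sin(3ξ) - sin(4ξ)cos(8t)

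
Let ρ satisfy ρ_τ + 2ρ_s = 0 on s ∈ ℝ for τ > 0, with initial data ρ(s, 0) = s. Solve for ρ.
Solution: By method of characteristics (waves move right with speed 2):
Along characteristics s - 2τ = const, ρ is constant, so ρ(s,τ) = f(s - 2τ) with f = ρ(·, 0).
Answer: ρ(s, τ) = s - 2τ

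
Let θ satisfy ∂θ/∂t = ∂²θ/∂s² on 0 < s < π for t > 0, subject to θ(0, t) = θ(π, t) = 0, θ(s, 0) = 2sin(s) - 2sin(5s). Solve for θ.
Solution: Using separation of variables θ = X(s)G(t):
Eigenfunctions: sin(ns), n = 1, 2, 3, ...
General solution: θ(s, t) = Σ c_n sin(ns) exp(-n² t)
Matching θ(s,0) = 2sin(s) - 2sin(5s) term by term: c_1=2, c_5=-2.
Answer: θ(s, t) = 2exp(-t)sin(s) - 2exp(-25t)sin(5s)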